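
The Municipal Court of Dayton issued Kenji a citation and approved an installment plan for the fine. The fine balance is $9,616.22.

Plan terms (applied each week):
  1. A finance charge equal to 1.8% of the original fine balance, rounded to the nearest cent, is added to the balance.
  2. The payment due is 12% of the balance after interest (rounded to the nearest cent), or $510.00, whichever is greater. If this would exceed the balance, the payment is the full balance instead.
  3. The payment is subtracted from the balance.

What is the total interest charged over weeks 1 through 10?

Week 1: opening $9,616.22; interest $173.09 → $9,789.31; payment $1,174.72; balance $8,614.59
Week 2: opening $8,614.59; interest $173.09 → $8,787.68; payment $1,054.52; balance $7,733.16
Week 3: opening $7,733.16; interest $173.09 → $7,906.25; payment $948.75; balance $6,957.50
Week 4: opening $6,957.50; interest $173.09 → $7,130.59; payment $855.67; balance $6,274.92
Week 5: opening $6,274.92; interest $173.09 → $6,448.01; payment $773.76; balance $5,674.25
Week 6: opening $5,674.25; interest $173.09 → $5,847.34; payment $701.68; balance $5,145.66
Week 7: opening $5,145.66; interest $173.09 → $5,318.75; payment $638.25; balance $4,680.50
Week 8: opening $4,680.50; interest $173.09 → $4,853.59; payment $582.43; balance $4,271.16
Week 9: opening $4,271.16; interest $173.09 → $4,444.25; payment $533.31; balance $3,910.94
Week 10: opening $3,910.94; interest $173.09 → $4,084.03; payment $510.00; balance $3,574.03
Total interest: $173.09 + $173.09 + $173.09 + $173.09 + $173.09 + $173.09 + $173.09 + $173.09 + $173.09 + $173.09 = $1,730.90

$1,730.90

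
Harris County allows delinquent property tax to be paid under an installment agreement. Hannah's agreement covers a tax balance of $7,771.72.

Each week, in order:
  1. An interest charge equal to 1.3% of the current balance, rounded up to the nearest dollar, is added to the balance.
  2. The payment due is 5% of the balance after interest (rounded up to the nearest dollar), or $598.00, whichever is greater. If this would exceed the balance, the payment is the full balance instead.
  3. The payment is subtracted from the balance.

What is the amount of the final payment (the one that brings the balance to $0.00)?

$206.72

Week 1: opening $7,771.72; interest $102.00 → $7,873.72; payment $598.00; balance $7,275.72
Week 2: opening $7,275.72; interest $95.00 → $7,370.72; payment $598.00; balance $6,772.72
Week 3: opening $6,772.72; interest $89.00 → $6,861.72; payment $598.00; balance $6,263.72
Week 4: opening $6,263.72; interest $82.00 → $6,345.72; payment $598.00; balance $5,747.72
Week 5: opening $5,747.72; interest $75.00 → $5,822.72; payment $598.00; balance $5,224.72
Week 6: opening $5,224.72; interest $68.00 → $5,292.72; payment $598.00; balance $4,694.72
Week 7: opening $4,694.72; interest $62.00 → $4,756.72; payment $598.00; balance $4,158.72
Week 8: opening $4,158.72; interest $55.00 → $4,213.72; payment $598.00; balance $3,615.72
Week 9: opening $3,615.72; interest $48.00 → $3,663.72; payment $598.00; balance $3,065.72
Week 10: opening $3,065.72; interest $40.00 → $3,105.72; payment $598.00; balance $2,507.72
Week 11: opening $2,507.72; interest $33.00 → $2,540.72; payment $598.00; balance $1,942.72
Week 12: opening $1,942.72; interest $26.00 → $1,968.72; payment $598.00; balance $1,370.72
Week 13: opening $1,370.72; interest $18.00 → $1,388.72; payment $598.00; balance $790.72
Week 14: opening $790.72; interest $11.00 → $801.72; payment $598.00; balance $203.72
Week 15: opening $203.72; interest $3.00 → $206.72; payment $206.72; balance $0.00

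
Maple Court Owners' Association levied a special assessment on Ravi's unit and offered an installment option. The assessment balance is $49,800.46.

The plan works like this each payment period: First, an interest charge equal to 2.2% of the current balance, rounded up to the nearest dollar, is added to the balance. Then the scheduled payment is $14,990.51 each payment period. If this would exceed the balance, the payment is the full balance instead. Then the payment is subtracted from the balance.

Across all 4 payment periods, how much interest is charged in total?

$2,523.00

Payment period 1: opening $49,800.46; interest $1,096.00 → $50,896.46; payment $14,990.51; balance $35,905.95
Payment period 2: opening $35,905.95; interest $790.00 → $36,695.95; payment $14,990.51; balance $21,705.44
Payment period 3: opening $21,705.44; interest $478.00 → $22,183.44; payment $14,990.51; balance $7,192.93
Payment period 4: opening $7,192.93; interest $159.00 → $7,351.93; payment $7,351.93; balance $0.00
Total interest: $1,096.00 + $790.00 + $478.00 + $159.00 = $2,523.00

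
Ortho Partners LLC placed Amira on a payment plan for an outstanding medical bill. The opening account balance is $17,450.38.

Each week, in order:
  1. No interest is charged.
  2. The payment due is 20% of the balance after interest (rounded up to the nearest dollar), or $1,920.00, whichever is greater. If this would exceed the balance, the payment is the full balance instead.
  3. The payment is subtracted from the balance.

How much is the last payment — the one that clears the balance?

$1,253.38

Week 1: opening $17,450.38; payment $3,491.00; balance $13,959.38
Week 2: opening $13,959.38; payment $2,792.00; balance $11,167.38
Week 3: opening $11,167.38; payment $2,234.00; balance $8,933.38
Week 4: opening $8,933.38; payment $1,920.00; balance $7,013.38
Week 5: opening $7,013.38; payment $1,920.00; balance $5,093.38
Week 6: opening $5,093.38; payment $1,920.00; balance $3,173.38
Week 7: opening $3,173.38; payment $1,920.00; balance $1,253.38
Week 8: opening $1,253.38; payment $1,253.38; balance $0.00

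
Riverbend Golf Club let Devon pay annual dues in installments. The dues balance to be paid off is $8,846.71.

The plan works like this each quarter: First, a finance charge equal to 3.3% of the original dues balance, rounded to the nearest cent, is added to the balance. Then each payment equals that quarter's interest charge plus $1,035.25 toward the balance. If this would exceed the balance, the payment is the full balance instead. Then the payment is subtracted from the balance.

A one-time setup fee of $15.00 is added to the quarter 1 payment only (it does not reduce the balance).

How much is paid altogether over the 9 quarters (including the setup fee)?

$11,489.17

Quarter 1: $8,846.71 +$291.94 interest = $9,138.65; pay $1,327.19 (+ $15.00 fee) → $7,811.46
Quarter 2: $7,811.46 +$291.94 interest = $8,103.40; pay $1,327.19 → $6,776.21
Quarter 3: $6,776.21 +$291.94 interest = $7,068.15; pay $1,327.19 → $5,740.96
Quarter 4: $5,740.96 +$291.94 interest = $6,032.90; pay $1,327.19 → $4,705.71
Quarter 5: $4,705.71 +$291.94 interest = $4,997.65; pay $1,327.19 → $3,670.46
Quarter 6: $3,670.46 +$291.94 interest = $3,962.40; pay $1,327.19 → $2,635.21
Quarter 7: $2,635.21 +$291.94 interest = $2,927.15; pay $1,327.19 → $1,599.96
Quarter 8: $1,599.96 +$291.94 interest = $1,891.90; pay $1,327.19 → $564.71
Quarter 9: $564.71 +$291.94 interest = $856.65; pay $856.65 → $0.00
Total paid: $11,489.17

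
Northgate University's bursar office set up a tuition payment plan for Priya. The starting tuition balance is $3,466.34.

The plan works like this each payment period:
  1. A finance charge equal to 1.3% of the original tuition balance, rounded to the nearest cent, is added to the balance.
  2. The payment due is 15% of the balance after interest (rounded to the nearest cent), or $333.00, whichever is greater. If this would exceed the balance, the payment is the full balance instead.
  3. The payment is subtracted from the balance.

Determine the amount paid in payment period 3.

$393.05

Payment period 1: $3,466.34 +$45.06 interest = $3,511.40; pay $526.71 → $2,984.69
Payment period 2: $2,984.69 +$45.06 interest = $3,029.75; pay $454.46 → $2,575.29
Payment period 3: $2,575.29 +$45.06 interest = $2,620.35; pay $393.05 → $2,227.30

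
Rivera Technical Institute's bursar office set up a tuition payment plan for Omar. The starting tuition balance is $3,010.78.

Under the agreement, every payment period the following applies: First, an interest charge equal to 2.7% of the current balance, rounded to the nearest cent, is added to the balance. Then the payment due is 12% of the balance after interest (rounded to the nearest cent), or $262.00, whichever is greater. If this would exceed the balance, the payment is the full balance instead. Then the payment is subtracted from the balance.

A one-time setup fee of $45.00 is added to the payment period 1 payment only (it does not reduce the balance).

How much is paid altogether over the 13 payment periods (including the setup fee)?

$3,609.84

Payment period 1: opening $3,010.78; interest $81.29 → $3,092.07; payment $371.05 (+ $45.00 fee); balance $2,721.02
Payment period 2: opening $2,721.02; interest $73.47 → $2,794.49; payment $335.34; balance $2,459.15
Payment period 3: opening $2,459.15; interest $66.40 → $2,525.55; payment $303.07; balance $2,222.48
Payment period 4: opening $2,222.48; interest $60.01 → $2,282.49; payment $273.90; balance $2,008.59
Payment period 5: opening $2,008.59; interest $54.23 → $2,062.82; payment $262.00; balance $1,800.82
Payment period 6: opening $1,800.82; interest $48.62 → $1,849.44; payment $262.00; balance $1,587.44
Payment period 7: opening $1,587.44; interest $42.86 → $1,630.30; payment $262.00; balance $1,368.30
Payment period 8: opening $1,368.30; interest $36.94 → $1,405.24; payment $262.00; balance $1,143.24
Payment period 9: opening $1,143.24; interest $30.87 → $1,174.11; payment $262.00; balance $912.11
Payment period 10: opening $912.11; interest $24.63 → $936.74; payment $262.00; balance $674.74
Payment period 11: opening $674.74; interest $18.22 → $692.96; payment $262.00; balance $430.96
Payment period 12: opening $430.96; interest $11.64 → $442.60; payment $262.00; balance $180.60
Payment period 13: opening $180.60; interest $4.88 → $185.48; payment $185.48; balance $0.00
Total paid: $3,609.84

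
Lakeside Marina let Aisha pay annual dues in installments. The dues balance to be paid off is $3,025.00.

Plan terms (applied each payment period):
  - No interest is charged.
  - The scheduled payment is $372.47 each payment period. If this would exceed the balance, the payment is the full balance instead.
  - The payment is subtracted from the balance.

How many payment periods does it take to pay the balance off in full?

9

Payment period 1: opening $3,025.00; payment $372.47; balance $2,652.53
Payment period 2: opening $2,652.53; payment $372.47; balance $2,280.06
Payment period 3: opening $2,280.06; payment $372.47; balance $1,907.59
Payment period 4: opening $1,907.59; payment $372.47; balance $1,535.12
Payment period 5: opening $1,535.12; payment $372.47; balance $1,162.65
Payment period 6: opening $1,162.65; payment $372.47; balance $790.18
Payment period 7: opening $790.18; payment $372.47; balance $417.71
Payment period 8: opening $417.71; payment $372.47; balance $45.24
Payment period 9: opening $45.24; payment $45.24; balance $0.00
Balance reaches $0.00 in payment period 9.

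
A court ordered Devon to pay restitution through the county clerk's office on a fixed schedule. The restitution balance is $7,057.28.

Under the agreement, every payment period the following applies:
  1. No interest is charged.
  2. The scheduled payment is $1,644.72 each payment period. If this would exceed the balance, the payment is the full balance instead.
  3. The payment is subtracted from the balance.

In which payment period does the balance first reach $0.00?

Payment period 1: opening $7,057.28; payment $1,644.72; balance $5,412.56
Payment period 2: opening $5,412.56; payment $1,644.72; balance $3,767.84
Payment period 3: opening $3,767.84; payment $1,644.72; balance $2,123.12
Payment period 4: opening $2,123.12; payment $1,644.72; balance $478.40
Payment period 5: opening $478.40; payment $478.40; balance $0.00
Balance reaches $0.00 in payment period 5.

5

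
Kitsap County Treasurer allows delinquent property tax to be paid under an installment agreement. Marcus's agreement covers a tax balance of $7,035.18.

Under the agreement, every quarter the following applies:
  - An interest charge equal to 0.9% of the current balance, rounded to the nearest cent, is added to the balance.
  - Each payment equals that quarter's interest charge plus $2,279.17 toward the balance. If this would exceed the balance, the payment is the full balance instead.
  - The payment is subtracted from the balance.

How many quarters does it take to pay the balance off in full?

Quarter 1: $7,035.18 +$63.32 interest = $7,098.50; pay $2,342.49 → $4,756.01
Quarter 2: $4,756.01 +$42.80 interest = $4,798.81; pay $2,321.97 → $2,476.84
Quarter 3: $2,476.84 +$22.29 interest = $2,499.13; pay $2,301.46 → $197.67
Quarter 4: $197.67 +$1.78 interest = $199.45; pay $199.45 → $0.00
Balance reaches $0.00 in quarter 4.

4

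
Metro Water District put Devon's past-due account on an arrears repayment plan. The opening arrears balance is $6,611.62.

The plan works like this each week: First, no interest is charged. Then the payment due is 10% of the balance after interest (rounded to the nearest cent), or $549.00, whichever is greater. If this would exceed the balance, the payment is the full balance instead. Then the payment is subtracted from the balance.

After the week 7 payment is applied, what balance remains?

# | Opening | Payment | End bal
1 | $6,611.62 | $661.16 | $5,950.46
2 | $5,950.46 | $595.05 | $5,355.41
3 | $5,355.41 | $549.00 | $4,806.41
4 | $4,806.41 | $549.00 | $4,257.41
5 | $4,257.41 | $549.00 | $3,708.41
6 | $3,708.41 | $549.00 | $3,159.41
7 | $3,159.41 | $549.00 | $2,610.41

$2,610.41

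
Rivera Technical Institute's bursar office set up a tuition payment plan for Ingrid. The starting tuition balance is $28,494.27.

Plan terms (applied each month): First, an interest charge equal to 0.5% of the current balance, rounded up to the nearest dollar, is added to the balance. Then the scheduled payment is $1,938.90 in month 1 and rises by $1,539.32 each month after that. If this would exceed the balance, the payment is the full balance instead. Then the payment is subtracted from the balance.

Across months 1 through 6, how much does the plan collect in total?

$29,061.27

# | Opening | Interest | Payment | End bal
1 | $28,494.27 | $143.00 | $1,938.90 | $26,698.37
2 | $26,698.37 | $134.00 | $3,478.22 | $23,354.15
3 | $23,354.15 | $117.00 | $5,017.54 | $18,453.61
4 | $18,453.61 | $93.00 | $6,556.86 | $11,989.75
5 | $11,989.75 | $60.00 | $8,096.18 | $3,953.57
6 | $3,953.57 | $20.00 | $3,973.57 | $0.00
Total paid: $29,061.27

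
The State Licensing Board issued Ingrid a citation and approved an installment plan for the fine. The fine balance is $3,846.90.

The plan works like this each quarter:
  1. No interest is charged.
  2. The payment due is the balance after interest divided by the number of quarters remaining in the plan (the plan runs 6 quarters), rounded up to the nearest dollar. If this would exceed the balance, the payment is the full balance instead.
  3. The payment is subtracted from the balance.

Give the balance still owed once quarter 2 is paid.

$2,563.90

Quarter 1: opening $3,846.90; payment $642.00; balance $3,204.90
Quarter 2: opening $3,204.90; payment $641.00; balance $2,563.90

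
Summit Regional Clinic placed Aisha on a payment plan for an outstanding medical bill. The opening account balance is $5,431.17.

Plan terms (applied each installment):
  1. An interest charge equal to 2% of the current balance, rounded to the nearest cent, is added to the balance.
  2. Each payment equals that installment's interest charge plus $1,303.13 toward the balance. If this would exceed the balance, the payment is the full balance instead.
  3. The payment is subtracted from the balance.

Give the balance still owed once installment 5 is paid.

$0.00

Installment 1: $5,431.17 +$108.62 interest = $5,539.79; pay $1,411.75 → $4,128.04
Installment 2: $4,128.04 +$82.56 interest = $4,210.60; pay $1,385.69 → $2,824.91
Installment 3: $2,824.91 +$56.50 interest = $2,881.41; pay $1,359.63 → $1,521.78
Installment 4: $1,521.78 +$30.44 interest = $1,552.22; pay $1,333.57 → $218.65
Installment 5: $218.65 +$4.37 interest = $223.02; pay $223.02 → $0.00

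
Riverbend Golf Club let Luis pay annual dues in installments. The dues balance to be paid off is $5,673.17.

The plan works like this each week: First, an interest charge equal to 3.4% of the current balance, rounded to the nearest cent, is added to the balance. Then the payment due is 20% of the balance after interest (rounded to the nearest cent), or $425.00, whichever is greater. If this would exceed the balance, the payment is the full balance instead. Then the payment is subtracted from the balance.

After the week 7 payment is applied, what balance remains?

Week 1: opening $5,673.17; interest $192.89 → $5,866.06; payment $1,173.21; balance $4,692.85
Week 2: opening $4,692.85; interest $159.56 → $4,852.41; payment $970.48; balance $3,881.93
Week 3: opening $3,881.93; interest $131.99 → $4,013.92; payment $802.78; balance $3,211.14
Week 4: opening $3,211.14; interest $109.18 → $3,320.32; payment $664.06; balance $2,656.26
Week 5: opening $2,656.26; interest $90.31 → $2,746.57; payment $549.31; balance $2,197.26
Week 6: opening $2,197.26; interest $74.71 → $2,271.97; payment $454.39; balance $1,817.58
Week 7: opening $1,817.58; interest $61.80 → $1,879.38; payment $425.00; balance $1,454.38

$1,454.38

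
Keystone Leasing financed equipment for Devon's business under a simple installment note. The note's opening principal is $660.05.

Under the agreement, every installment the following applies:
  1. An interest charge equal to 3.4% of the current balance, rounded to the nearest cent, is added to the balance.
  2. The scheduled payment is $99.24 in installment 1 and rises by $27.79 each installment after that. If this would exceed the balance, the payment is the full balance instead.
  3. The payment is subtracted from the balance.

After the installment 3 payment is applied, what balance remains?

# | Opening | Interest | Payment | End bal
1 | $660.05 | $22.44 | $99.24 | $583.25
2 | $583.25 | $19.83 | $127.03 | $476.05
3 | $476.05 | $16.19 | $154.82 | $337.42

$337.42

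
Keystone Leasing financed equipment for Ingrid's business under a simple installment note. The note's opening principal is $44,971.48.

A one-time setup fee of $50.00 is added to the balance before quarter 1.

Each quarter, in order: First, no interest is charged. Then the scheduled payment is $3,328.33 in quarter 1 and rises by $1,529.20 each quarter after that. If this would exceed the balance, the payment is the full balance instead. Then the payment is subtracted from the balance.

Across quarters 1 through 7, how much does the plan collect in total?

Quarter 1: $45,021.48 − $3,328.33 → $41,693.15
Quarter 2: $41,693.15 − $4,857.53 → $36,835.62
Quarter 3: $36,835.62 − $6,386.73 → $30,448.89
Quarter 4: $30,448.89 − $7,915.93 → $22,532.96
Quarter 5: $22,532.96 − $9,445.13 → $13,087.83
Quarter 6: $13,087.83 − $10,974.33 → $2,113.50
Quarter 7: $2,113.50 − $2,113.50 → $0.00
Total paid: $45,021.48

$45,021.48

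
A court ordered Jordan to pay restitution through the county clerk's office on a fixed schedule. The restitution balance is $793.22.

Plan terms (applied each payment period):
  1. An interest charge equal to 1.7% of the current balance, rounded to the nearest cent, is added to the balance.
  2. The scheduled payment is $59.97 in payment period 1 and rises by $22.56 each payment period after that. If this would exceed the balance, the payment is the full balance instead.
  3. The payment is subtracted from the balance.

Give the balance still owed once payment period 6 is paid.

# | Opening | Interest | Payment | End bal
1 | $793.22 | $13.48 | $59.97 | $746.73
2 | $746.73 | $12.69 | $82.53 | $676.89
3 | $676.89 | $11.51 | $105.09 | $583.31
4 | $583.31 | $9.92 | $127.65 | $465.58
5 | $465.58 | $7.91 | $150.21 | $323.28
6 | $323.28 | $5.50 | $172.77 | $156.01

$156.01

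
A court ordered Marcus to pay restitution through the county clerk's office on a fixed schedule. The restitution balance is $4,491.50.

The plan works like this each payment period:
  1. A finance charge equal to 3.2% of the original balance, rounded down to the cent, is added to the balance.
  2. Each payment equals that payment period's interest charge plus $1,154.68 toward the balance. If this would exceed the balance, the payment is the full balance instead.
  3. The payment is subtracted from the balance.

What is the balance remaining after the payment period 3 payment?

# | Opening | Interest | Payment | End bal
1 | $4,491.50 | $143.72 | $1,298.40 | $3,336.82
2 | $3,336.82 | $143.72 | $1,298.40 | $2,182.14
3 | $2,182.14 | $143.72 | $1,298.40 | $1,027.46

$1,027.46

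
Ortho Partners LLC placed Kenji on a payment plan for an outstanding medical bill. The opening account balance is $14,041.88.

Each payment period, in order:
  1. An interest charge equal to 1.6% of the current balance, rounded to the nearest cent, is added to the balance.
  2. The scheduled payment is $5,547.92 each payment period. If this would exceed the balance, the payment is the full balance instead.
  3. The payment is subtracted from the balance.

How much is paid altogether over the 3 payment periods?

$14,459.01

Payment period 1: $14,041.88 +$224.67 interest = $14,266.55; pay $5,547.92 → $8,718.63
Payment period 2: $8,718.63 +$139.50 interest = $8,858.13; pay $5,547.92 → $3,310.21
Payment period 3: $3,310.21 +$52.96 interest = $3,363.17; pay $3,363.17 → $0.00
Total paid: $14,459.01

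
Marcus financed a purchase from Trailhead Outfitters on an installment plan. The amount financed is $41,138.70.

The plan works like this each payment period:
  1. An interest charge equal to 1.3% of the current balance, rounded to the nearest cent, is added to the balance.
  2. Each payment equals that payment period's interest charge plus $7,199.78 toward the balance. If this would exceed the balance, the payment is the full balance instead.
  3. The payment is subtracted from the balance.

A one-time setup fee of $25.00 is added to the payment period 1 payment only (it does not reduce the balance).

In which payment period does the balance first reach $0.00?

6

Payment period 1: opening $41,138.70; interest $534.80 → $41,673.50; payment $7,734.58 (+ $25.00 fee); balance $33,938.92
Payment period 2: opening $33,938.92; interest $441.21 → $34,380.13; payment $7,640.99; balance $26,739.14
Payment period 3: opening $26,739.14; interest $347.61 → $27,086.75; payment $7,547.39; balance $19,539.36
Payment period 4: opening $19,539.36; interest $254.01 → $19,793.37; payment $7,453.79; balance $12,339.58
Payment period 5: opening $12,339.58; interest $160.41 → $12,499.99; payment $7,360.19; balance $5,139.80
Payment period 6: opening $5,139.80; interest $66.82 → $5,206.62; payment $5,206.62; balance $0.00
Balance reaches $0.00 in payment period 6.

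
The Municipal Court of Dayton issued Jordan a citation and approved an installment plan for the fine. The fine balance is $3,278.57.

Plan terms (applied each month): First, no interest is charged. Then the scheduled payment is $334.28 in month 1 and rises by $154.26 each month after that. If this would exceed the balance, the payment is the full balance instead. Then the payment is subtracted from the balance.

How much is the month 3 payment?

$642.80

Month 1: opening $3,278.57; payment $334.28; balance $2,944.29
Month 2: opening $2,944.29; payment $488.54; balance $2,455.75
Month 3: opening $2,455.75; payment $642.80; balance $1,812.95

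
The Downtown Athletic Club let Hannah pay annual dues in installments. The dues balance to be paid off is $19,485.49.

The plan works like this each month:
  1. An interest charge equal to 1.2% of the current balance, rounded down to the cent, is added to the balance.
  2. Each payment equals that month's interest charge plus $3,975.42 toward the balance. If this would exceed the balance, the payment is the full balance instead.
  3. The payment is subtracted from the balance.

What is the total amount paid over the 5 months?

$20,177.55

# | Opening | Interest | Payment | End bal
1 | $19,485.49 | $233.82 | $4,209.24 | $15,510.07
2 | $15,510.07 | $186.12 | $4,161.54 | $11,534.65
3 | $11,534.65 | $138.41 | $4,113.83 | $7,559.23
4 | $7,559.23 | $90.71 | $4,066.13 | $3,583.81
5 | $3,583.81 | $43.00 | $3,626.81 | $0.00
Total paid: $20,177.55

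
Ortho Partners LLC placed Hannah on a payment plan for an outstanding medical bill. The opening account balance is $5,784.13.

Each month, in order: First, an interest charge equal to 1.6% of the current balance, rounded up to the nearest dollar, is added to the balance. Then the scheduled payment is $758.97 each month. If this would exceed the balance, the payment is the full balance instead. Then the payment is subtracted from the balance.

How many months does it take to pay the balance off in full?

Month 1: opening $5,784.13; interest $93.00 → $5,877.13; payment $758.97; balance $5,118.16
Month 2: opening $5,118.16; interest $82.00 → $5,200.16; payment $758.97; balance $4,441.19
Month 3: opening $4,441.19; interest $72.00 → $4,513.19; payment $758.97; balance $3,754.22
Month 4: opening $3,754.22; interest $61.00 → $3,815.22; payment $758.97; balance $3,056.25
Month 5: opening $3,056.25; interest $49.00 → $3,105.25; payment $758.97; balance $2,346.28
Month 6: opening $2,346.28; interest $38.00 → $2,384.28; payment $758.97; balance $1,625.31
Month 7: opening $1,625.31; interest $27.00 → $1,652.31; payment $758.97; balance $893.34
Month 8: opening $893.34; interest $15.00 → $908.34; payment $758.97; balance $149.37
Month 9: opening $149.37; interest $3.00 → $152.37; payment $152.37; balance $0.00
Balance reaches $0.00 in month 9.

9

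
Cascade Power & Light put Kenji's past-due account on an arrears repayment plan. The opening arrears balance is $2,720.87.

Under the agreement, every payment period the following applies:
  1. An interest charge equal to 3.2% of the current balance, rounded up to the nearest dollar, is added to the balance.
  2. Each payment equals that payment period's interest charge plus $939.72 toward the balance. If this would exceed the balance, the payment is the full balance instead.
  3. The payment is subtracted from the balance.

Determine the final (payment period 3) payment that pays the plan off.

Payment period 1: $2,720.87 +$88.00 interest = $2,808.87; pay $1,027.72 → $1,781.15
Payment period 2: $1,781.15 +$57.00 interest = $1,838.15; pay $996.72 → $841.43
Payment period 3: $841.43 +$27.00 interest = $868.43; pay $868.43 → $0.00

$868.43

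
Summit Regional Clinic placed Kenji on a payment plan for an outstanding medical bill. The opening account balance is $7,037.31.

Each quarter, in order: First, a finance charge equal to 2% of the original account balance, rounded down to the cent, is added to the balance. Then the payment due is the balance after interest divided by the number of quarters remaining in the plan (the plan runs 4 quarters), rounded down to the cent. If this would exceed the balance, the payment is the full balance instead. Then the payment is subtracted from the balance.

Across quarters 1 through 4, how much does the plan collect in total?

Quarter 1: opening $7,037.31; interest $140.74 → $7,178.05; payment $1,794.51; balance $5,383.54
Quarter 2: opening $5,383.54; interest $140.74 → $5,524.28; payment $1,841.42; balance $3,682.86
Quarter 3: opening $3,682.86; interest $140.74 → $3,823.60; payment $1,911.80; balance $1,911.80
Quarter 4: opening $1,911.80; interest $140.74 → $2,052.54; payment $2,052.54; balance $0.00
Total paid: $7,600.27

$7,600.27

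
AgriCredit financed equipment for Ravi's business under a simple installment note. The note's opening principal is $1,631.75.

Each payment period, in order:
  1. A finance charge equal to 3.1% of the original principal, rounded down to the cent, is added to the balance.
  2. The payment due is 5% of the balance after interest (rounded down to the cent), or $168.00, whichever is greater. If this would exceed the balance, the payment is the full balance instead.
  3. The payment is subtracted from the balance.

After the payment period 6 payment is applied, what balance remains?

# | Opening | Interest | Payment | End bal
1 | $1,631.75 | $50.58 | $168.00 | $1,514.33
2 | $1,514.33 | $50.58 | $168.00 | $1,396.91
3 | $1,396.91 | $50.58 | $168.00 | $1,279.49
4 | $1,279.49 | $50.58 | $168.00 | $1,162.07
5 | $1,162.07 | $50.58 | $168.00 | $1,044.65
6 | $1,044.65 | $50.58 | $168.00 | $927.23

$927.23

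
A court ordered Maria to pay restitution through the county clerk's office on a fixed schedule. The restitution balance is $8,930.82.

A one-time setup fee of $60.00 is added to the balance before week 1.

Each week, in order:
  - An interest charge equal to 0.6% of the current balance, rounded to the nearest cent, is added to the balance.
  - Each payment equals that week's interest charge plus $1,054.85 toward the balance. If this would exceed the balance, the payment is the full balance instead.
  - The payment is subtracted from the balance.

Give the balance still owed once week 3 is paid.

# | Opening | Interest | Payment | End bal
1 | $8,990.82 | $53.94 | $1,108.79 | $7,935.97
2 | $7,935.97 | $47.62 | $1,102.47 | $6,881.12
3 | $6,881.12 | $41.29 | $1,096.14 | $5,826.27

$5,826.27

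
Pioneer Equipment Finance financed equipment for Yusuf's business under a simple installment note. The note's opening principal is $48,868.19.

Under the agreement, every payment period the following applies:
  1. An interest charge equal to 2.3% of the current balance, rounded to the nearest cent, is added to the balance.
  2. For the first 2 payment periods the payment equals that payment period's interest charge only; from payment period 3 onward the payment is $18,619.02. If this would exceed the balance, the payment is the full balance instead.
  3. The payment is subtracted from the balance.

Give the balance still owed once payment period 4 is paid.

$13,475.70

Payment period 1: opening $48,868.19; interest $1,123.97 → $49,992.16; payment $1,123.97; balance $48,868.19
Payment period 2: opening $48,868.19; interest $1,123.97 → $49,992.16; payment $1,123.97; balance $48,868.19
Payment period 3: opening $48,868.19; interest $1,123.97 → $49,992.16; payment $18,619.02; balance $31,373.14
Payment period 4: opening $31,373.14; interest $721.58 → $32,094.72; payment $18,619.02; balance $13,475.70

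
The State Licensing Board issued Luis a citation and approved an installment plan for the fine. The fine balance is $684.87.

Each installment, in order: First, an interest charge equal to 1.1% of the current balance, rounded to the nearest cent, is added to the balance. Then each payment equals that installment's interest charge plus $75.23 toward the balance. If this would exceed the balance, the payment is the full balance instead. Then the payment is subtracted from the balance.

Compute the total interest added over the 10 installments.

$38.10

Installment 1: $684.87 +$7.53 interest = $692.40; pay $82.76 → $609.64
Installment 2: $609.64 +$6.71 interest = $616.35; pay $81.94 → $534.41
Installment 3: $534.41 +$5.88 interest = $540.29; pay $81.11 → $459.18
Installment 4: $459.18 +$5.05 interest = $464.23; pay $80.28 → $383.95
Installment 5: $383.95 +$4.22 interest = $388.17; pay $79.45 → $308.72
Installment 6: $308.72 +$3.40 interest = $312.12; pay $78.63 → $233.49
Installment 7: $233.49 +$2.57 interest = $236.06; pay $77.80 → $158.26
Installment 8: $158.26 +$1.74 interest = $160.00; pay $76.97 → $83.03
Installment 9: $83.03 +$0.91 interest = $83.94; pay $76.14 → $7.80
Installment 10: $7.80 +$0.09 interest = $7.89; pay $7.89 → $0.00
Total interest: $7.53 + $6.71 + $5.88 + $5.05 + $4.22 + $3.40 + $2.57 + $1.74 + $0.91 + $0.09 = $38.10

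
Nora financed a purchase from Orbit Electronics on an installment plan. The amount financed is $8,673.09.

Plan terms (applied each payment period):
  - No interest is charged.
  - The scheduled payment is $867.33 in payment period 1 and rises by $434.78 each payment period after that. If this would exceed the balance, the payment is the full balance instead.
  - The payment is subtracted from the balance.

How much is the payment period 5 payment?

$2,595.09

Payment period 1: $8,673.09 − $867.33 → $7,805.76
Payment period 2: $7,805.76 − $1,302.11 → $6,503.65
Payment period 3: $6,503.65 − $1,736.89 → $4,766.76
Payment period 4: $4,766.76 − $2,171.67 → $2,595.09
Payment period 5: $2,595.09 − $2,595.09 → $0.00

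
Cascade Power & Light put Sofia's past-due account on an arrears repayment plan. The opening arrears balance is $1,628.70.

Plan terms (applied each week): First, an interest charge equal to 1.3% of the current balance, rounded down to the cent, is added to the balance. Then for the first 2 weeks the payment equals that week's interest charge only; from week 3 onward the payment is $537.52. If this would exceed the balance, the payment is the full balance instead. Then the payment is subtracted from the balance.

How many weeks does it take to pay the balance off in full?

6

Week 1: opening $1,628.70; interest $21.17 → $1,649.87; payment $21.17; balance $1,628.70
Week 2: opening $1,628.70; interest $21.17 → $1,649.87; payment $21.17; balance $1,628.70
Week 3: opening $1,628.70; interest $21.17 → $1,649.87; payment $537.52; balance $1,112.35
Week 4: opening $1,112.35; interest $14.46 → $1,126.81; payment $537.52; balance $589.29
Week 5: opening $589.29; interest $7.66 → $596.95; payment $537.52; balance $59.43
Week 6: opening $59.43; interest $0.77 → $60.20; payment $60.20; balance $0.00
Balance reaches $0.00 in week 6.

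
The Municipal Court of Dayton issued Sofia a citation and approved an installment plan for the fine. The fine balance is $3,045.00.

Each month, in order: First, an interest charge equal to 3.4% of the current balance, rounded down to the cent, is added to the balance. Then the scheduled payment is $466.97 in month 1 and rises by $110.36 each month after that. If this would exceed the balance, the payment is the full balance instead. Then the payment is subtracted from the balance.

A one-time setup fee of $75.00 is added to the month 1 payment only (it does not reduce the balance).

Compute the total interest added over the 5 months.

Month 1: $3,045.00 +$103.53 interest = $3,148.53; pay $466.97 (+ $75.00 fee) → $2,681.56
Month 2: $2,681.56 +$91.17 interest = $2,772.73; pay $577.33 → $2,195.40
Month 3: $2,195.40 +$74.64 interest = $2,270.04; pay $687.69 → $1,582.35
Month 4: $1,582.35 +$53.79 interest = $1,636.14; pay $798.05 → $838.09
Month 5: $838.09 +$28.49 interest = $866.58; pay $866.58 → $0.00
Total interest: $103.53 + $91.17 + $74.64 + $53.79 + $28.49 = $351.62

$351.62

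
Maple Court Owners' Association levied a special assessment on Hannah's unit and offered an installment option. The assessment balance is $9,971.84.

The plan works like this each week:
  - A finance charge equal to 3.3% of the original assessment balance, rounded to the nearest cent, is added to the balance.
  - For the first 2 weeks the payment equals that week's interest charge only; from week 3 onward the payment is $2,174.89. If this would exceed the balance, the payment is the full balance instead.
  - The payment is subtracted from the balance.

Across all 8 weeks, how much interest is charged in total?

$2,632.56

Week 1: opening $9,971.84; interest $329.07 → $10,300.91; payment $329.07; balance $9,971.84
Week 2: opening $9,971.84; interest $329.07 → $10,300.91; payment $329.07; balance $9,971.84
Week 3: opening $9,971.84; interest $329.07 → $10,300.91; payment $2,174.89; balance $8,126.02
Week 4: opening $8,126.02; interest $329.07 → $8,455.09; payment $2,174.89; balance $6,280.20
Week 5: opening $6,280.20; interest $329.07 → $6,609.27; payment $2,174.89; balance $4,434.38
Week 6: opening $4,434.38; interest $329.07 → $4,763.45; payment $2,174.89; balance $2,588.56
Week 7: opening $2,588.56; interest $329.07 → $2,917.63; payment $2,174.89; balance $742.74
Week 8: opening $742.74; interest $329.07 → $1,071.81; payment $1,071.81; balance $0.00
Total interest: $329.07 + $329.07 + $329.07 + $329.07 + $329.07 + $329.07 + $329.07 + $329.07 = $2,632.56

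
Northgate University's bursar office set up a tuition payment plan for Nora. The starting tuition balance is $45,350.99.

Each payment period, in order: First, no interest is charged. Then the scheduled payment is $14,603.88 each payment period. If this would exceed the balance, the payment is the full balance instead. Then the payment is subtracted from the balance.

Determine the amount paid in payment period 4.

Payment period 1: opening $45,350.99; payment $14,603.88; balance $30,747.11
Payment period 2: opening $30,747.11; payment $14,603.88; balance $16,143.23
Payment period 3: opening $16,143.23; payment $14,603.88; balance $1,539.35
Payment period 4: opening $1,539.35; payment $1,539.35; balance $0.00

$1,539.35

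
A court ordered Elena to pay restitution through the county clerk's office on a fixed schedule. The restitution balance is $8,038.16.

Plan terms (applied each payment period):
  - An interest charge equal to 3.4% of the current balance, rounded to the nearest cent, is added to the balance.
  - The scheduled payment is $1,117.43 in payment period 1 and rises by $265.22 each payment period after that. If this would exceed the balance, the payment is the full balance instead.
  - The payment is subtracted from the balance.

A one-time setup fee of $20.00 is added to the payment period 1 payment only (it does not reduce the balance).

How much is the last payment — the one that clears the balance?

Payment period 1: $8,038.16 +$273.30 interest = $8,311.46; pay $1,117.43 (+ $20.00 fee) → $7,194.03
Payment period 2: $7,194.03 +$244.60 interest = $7,438.63; pay $1,382.65 → $6,055.98
Payment period 3: $6,055.98 +$205.90 interest = $6,261.88; pay $1,647.87 → $4,614.01
Payment period 4: $4,614.01 +$156.88 interest = $4,770.89; pay $1,913.09 → $2,857.80
Payment period 5: $2,857.80 +$97.17 interest = $2,954.97; pay $2,178.31 → $776.66
Payment period 6: $776.66 +$26.41 interest = $803.07; pay $803.07 → $0.00

$803.07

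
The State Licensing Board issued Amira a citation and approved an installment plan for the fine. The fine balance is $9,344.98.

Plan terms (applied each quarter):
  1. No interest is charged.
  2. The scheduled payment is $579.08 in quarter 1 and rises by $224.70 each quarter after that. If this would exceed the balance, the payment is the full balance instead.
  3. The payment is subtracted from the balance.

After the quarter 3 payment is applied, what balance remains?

$6,933.64

Quarter 1: opening $9,344.98; payment $579.08; balance $8,765.90
Quarter 2: opening $8,765.90; payment $803.78; balance $7,962.12
Quarter 3: opening $7,962.12; payment $1,028.48; balance $6,933.64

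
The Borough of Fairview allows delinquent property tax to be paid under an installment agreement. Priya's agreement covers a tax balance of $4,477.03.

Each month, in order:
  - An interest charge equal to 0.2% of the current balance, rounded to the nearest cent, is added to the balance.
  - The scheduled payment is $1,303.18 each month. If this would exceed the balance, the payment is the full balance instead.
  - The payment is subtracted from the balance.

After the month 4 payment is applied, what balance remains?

# | Opening | Interest | Payment | End bal
1 | $4,477.03 | $8.95 | $1,303.18 | $3,182.80
2 | $3,182.80 | $6.37 | $1,303.18 | $1,885.99
3 | $1,885.99 | $3.77 | $1,303.18 | $586.58
4 | $586.58 | $1.17 | $587.75 | $0.00

$0.00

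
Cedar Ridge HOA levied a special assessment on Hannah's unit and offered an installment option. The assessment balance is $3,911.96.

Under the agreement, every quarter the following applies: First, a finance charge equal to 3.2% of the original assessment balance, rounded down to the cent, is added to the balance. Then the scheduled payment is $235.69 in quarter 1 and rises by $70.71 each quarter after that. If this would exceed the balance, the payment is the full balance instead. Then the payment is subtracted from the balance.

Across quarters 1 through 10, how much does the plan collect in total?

$5,163.76

# | Opening | Interest | Payment | End bal
1 | $3,911.96 | $125.18 | $235.69 | $3,801.45
2 | $3,801.45 | $125.18 | $306.40 | $3,620.23
3 | $3,620.23 | $125.18 | $377.11 | $3,368.30
4 | $3,368.30 | $125.18 | $447.82 | $3,045.66
5 | $3,045.66 | $125.18 | $518.53 | $2,652.31
6 | $2,652.31 | $125.18 | $589.24 | $2,188.25
7 | $2,188.25 | $125.18 | $659.95 | $1,653.48
8 | $1,653.48 | $125.18 | $730.66 | $1,048.00
9 | $1,048.00 | $125.18 | $801.37 | $371.81
10 | $371.81 | $125.18 | $496.99 | $0.00
Total paid: $5,163.76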